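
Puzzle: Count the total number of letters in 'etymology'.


Spell out 'etymology' and number each letter: e(1), t(2), y(3), m(4), o(5), l(6), o(7), g(8), y(9). Total: 9 letters.

9


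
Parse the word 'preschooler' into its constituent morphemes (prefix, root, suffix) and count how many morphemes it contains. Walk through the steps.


Step 1: Identify prefix: 'pre' (meaning: before)
Step 2: Identify root: 'school'
Step 3: Identify suffix(es): 'er'
Decomposition: pre- (prefix: before) + school (root) + -er (suffix: one who)
Total morphemes: 3

3 morphemes (pre- (prefix: before) + school (root) + -er (suffix: one who))


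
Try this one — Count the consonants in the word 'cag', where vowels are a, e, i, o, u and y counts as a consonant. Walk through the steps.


Consonants in 'cag': c, g = 2 consonants.

2


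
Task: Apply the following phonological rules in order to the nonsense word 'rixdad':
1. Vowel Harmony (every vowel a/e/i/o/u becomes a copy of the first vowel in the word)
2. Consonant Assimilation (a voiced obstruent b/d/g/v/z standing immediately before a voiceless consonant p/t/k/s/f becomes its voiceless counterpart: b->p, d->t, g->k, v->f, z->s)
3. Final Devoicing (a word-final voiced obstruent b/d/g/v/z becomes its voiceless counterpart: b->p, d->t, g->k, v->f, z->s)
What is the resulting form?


Starting form: 'rixdad'
Rule 1: Vowel Harmony: all vowels become 'i' (matching first vowel). 'rixdad' -> 'rixdid'
Rule 2: Consonant Assimilation: no voiced obstruent (b/d/g/v/z) stands immediately before a voiceless consonant (p/t/k/s/f). No change.
Rule 3: Final Devoicing: word-final voiced obstruent 'd' becomes voiceless 't'. 'rixdid' -> 'rixdit'
Final form: 'rixdit'

rixdit


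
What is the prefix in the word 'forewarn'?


The word 'forewarn' = 'fore' (prefix) + 'warn' (root). The prefix is 'fore'.

fore


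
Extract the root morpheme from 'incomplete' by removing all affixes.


Remove prefix 'in' from 'incomplete' to get root 'complete'.

complete


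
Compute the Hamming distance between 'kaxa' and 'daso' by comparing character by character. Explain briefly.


Alignment:
Position 1: 'k' vs 'd' = DIFFER
Position 2: 'a' vs 'a' = match
Position 3: 'x' vs 's' = DIFFER
Position 4: 'a' vs 'o' = DIFFER
Total differences: 3

3


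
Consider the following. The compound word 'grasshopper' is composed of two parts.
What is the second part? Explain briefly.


Split 'grasshopper' into 'grass' + 'hopper'. The second part is 'hopper'.

hopper


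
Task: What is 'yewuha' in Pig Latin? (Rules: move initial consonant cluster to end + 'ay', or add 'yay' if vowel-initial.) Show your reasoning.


'yewuha': move consonant cluster 'y' to end and add 'ay': 'ewuhayay'.

ewuhayay


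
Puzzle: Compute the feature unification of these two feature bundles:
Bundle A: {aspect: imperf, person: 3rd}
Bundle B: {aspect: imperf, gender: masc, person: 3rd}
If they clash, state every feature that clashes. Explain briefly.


Compare features:
aspect: A=imperf vs B=imperf -> unified: imperf
gender: A=_ vs B=masc -> unified: masc
person: A=3rd vs B=3rd -> unified: 3rd
No clashes found.

Unified: {aspect: imperf, gender: masc, person: 3rd}


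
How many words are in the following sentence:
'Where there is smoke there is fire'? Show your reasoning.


Split into words: Where | there | is | smoke | there | is | fire = 7 words.

7


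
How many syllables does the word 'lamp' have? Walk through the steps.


Break 'lamp' into syllables: lamp -> lamp = 1 syllable

1 syllable


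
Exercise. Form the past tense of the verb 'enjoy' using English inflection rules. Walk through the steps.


Apply rule: Add -ed. 'enjoy' becomes 'enjoyed'.

enjoyed


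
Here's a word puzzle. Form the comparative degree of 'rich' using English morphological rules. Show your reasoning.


Apply comparative formation (add -er): 'rich' -> 'richer'.

richer


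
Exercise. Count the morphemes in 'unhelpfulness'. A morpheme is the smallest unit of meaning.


Decomposition: un- (prefix) + help (root) + -ful (suffix) + -ness (suffix) = 4 morpheme(s)

4 morphemes


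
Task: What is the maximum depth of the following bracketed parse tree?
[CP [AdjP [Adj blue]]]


Count bracket nesting levels:
'[' at pos 0: depth = 1
'[' at pos 4: depth = 2
'[' at pos 10: depth = 3
Maximum depth reached: 3

3


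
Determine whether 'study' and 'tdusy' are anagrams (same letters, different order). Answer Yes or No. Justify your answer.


Sorted letters of 'study': 'dstuy'
Sorted letters of 'tdusy': 'dstuy'
They match.

Yes


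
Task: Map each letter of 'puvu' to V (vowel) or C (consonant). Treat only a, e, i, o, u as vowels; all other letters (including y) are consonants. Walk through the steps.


Letter mapping: p = C, u = V, v = C, u = V.

CVCV


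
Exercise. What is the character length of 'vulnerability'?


Spell out 'vulnerability' and number each letter: v(1), u(2), l(3), n(4), e(5), r(6), a(7), b(8), i(9), l(10), i(11), t(12), y(13). Total: 13 letters.

13


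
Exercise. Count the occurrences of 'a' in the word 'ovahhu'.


Letter 'a' in 'ovahhu': found at position(s) 3 = 1 occurrence(s).

1


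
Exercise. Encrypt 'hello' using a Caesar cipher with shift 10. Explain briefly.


Shift each letter by 10: h -> r, e -> o, l -> v, l -> v, o -> y. Result: 'rovvy'.

rovvy


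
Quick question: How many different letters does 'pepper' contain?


Unique letters in 'pepper': {e, p, r} = 3 distinct letters.

3


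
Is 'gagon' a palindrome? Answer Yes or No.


Forward: 'gagon'
Reversed: 'nogag'
They differ.

No


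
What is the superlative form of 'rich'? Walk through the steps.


Apply superlative formation (add -est): 'rich' -> 'richest'.

richest


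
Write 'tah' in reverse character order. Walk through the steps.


Reverse 'tah' character by character: 'hat'.

hat


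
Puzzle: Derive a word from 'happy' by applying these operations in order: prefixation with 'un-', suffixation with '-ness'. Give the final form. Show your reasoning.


Step 1: Add prefix 'un-' to 'happy' = 'unhappy'
Step 2: Add suffix '-ness' to 'unhappy' = 'unhappiness'

unhappiness


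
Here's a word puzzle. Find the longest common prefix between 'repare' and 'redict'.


Compare from the start: 2 characters match: 're'. Mismatch at position 3: 'p' vs 'd'.

re


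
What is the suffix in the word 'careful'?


The word 'careful' = 'care' (root) + '-ful' (suffix). The suffix is '-ful'.

ful


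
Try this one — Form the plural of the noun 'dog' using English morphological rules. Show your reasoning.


Apply rule: Add -s. 'dog' becomes 'dogs'.

dogs


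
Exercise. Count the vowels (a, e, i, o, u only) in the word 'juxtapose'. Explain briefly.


Vowels in 'juxtapose': u, a, o, e = 4 vowels.

4


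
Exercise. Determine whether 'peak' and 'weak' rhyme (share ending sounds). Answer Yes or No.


Rime (stressed vowel + following sounds) of 'peak': -eak = /iːk/
Rime of 'weak': -eak = /iːk/
/iːk/ and /iːk/ are the same ending sound, so the words rhyme.

Yes


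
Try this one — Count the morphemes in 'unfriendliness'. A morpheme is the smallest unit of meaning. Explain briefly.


Decomposition: un- (prefix) + friend (root) + -ly (suffix) + -ness (suffix) = 4 morpheme(s)

4 morphemes


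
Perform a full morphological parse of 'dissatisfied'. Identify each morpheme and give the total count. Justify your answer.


Step 1: Identify prefix: 'dis' (meaning: not/apart)
Step 2: Identify root: 'satisfy'
Step 3: Identify suffix(es): 'ed'
Decomposition: dis- (prefix: not/apart) + satisfy (root) + -ed (suffix: past)
Total morphemes: 3

3 morphemes (dis- (prefix: not/apart) + satisfy (root) + -ed (suffix: past))


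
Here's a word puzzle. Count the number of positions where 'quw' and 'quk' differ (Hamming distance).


Alignment:
Position 1: 'q' vs 'q' = match
Position 2: 'u' vs 'u' = match
Position 3: 'w' vs 'k' = DIFFER
Total differences: 1

1


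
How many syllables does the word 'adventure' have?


Break 'adventure' into syllables: ad-ven-ture -> ad | ven | ture = 3 syllables

3 syllables


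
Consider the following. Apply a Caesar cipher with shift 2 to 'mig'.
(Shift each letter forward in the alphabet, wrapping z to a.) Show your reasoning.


Shift each letter by 2: m -> o, i -> k, g -> i. Result: 'oki'.

oki


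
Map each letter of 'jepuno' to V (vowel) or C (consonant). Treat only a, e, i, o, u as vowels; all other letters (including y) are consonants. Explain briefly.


Letter mapping: j = C, e = V, p = C, u = V, n = C, o = V.

CVCVCV


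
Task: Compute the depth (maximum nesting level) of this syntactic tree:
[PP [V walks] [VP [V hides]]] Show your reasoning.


Count bracket nesting levels:
'[' at pos 0: depth = 1
'[' at pos 4: depth = 2
'[' at pos 14: depth = 2
'[' at pos 18: depth = 3
Maximum depth reached: 3

3


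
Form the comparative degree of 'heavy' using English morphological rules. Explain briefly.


Apply comparative formation (consonant + y: change y to i, add -er): 'heavy' -> 'heavier'.

heavier


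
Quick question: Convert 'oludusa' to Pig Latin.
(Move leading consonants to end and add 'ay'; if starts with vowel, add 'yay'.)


'oludusa' starts with a vowel, so add 'yay': 'oludusayay'.

oludusayay


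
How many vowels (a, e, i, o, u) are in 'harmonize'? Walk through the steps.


Vowels in 'harmonize': a, o, i, e = 4 vowels.

4


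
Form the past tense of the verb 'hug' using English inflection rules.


Apply rule: Double final consonant and add -ed. 'hug' becomes 'hugged'.

hugged


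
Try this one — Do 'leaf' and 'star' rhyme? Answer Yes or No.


Rime (stressed vowel + following sounds) of 'leaf': -eaf = /iːf/
Rime of 'star': -ar = /ɑːr/
/iːf/ and /ɑːr/ are different ending sounds, so the words do not rhyme.

No


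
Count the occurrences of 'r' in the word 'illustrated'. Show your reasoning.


Letter 'r' in 'illustrated': found at position(s) 7 = 1 occurrence(s).

1


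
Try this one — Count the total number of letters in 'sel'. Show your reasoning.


Spell out 'sel' and number each letter: s(1), e(2), l(3). Total: 3 letters.

3


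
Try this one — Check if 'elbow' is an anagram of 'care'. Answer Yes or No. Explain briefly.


Sorted letters of 'elbow': 'below'
Sorted letters of 'care': 'acer'
They do not match.

No


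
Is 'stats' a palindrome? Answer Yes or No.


Forward: 'stats'
Reversed: 'stats'
They are identical.

Yes


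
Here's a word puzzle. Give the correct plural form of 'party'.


Apply rule: Change -y to -ies (consonant + y). 'party' becomes 'parties'.

parties


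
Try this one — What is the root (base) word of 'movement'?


Remove suffix '-ment' from 'movement' to get root 'move'.

move


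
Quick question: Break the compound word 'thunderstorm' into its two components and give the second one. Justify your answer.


Split 'thunderstorm' into 'thunder' + 'storm'. The second part is 'storm'.

storm


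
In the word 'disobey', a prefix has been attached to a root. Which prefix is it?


The word 'disobey' = 'dis' (prefix) + 'obey' (root). The prefix is 'dis'.

dis


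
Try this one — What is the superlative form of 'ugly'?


Apply superlative formation (consonant + y: change y to i, add -est): 'ugly' -> 'ugliest'.

ugliest


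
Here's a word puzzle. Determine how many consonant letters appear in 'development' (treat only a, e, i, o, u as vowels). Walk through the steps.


Consonants in 'development': d, v, l, p, m, n, t = 7 consonants.

7


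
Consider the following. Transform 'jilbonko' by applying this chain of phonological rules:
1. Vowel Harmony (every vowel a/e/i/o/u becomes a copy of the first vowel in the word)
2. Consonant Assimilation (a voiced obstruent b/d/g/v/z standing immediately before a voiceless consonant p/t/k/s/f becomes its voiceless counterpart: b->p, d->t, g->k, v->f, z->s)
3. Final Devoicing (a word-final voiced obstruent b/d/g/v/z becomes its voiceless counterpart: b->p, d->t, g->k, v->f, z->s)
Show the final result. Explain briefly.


Starting form: 'jilbonko'
Rule 1: Vowel Harmony: all vowels become 'i' (matching first vowel). 'jilbonko' -> 'jilbinki'
Rule 2: Consonant Assimilation: no voiced obstruent (b/d/g/v/z) stands immediately before a voiceless consonant (p/t/k/s/f). No change.
Rule 3: Final Devoicing: the word ends in the vowel 'i', not a consonant. No change.
Final form: 'jilbinki'

jilbinki


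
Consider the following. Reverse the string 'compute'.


Reverse 'compute' character by character: 'etupmoc'.

etupmoc


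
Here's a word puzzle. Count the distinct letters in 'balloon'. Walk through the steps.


Unique letters in 'balloon': {a, b, l, n, o} = 5 distinct letters.

5


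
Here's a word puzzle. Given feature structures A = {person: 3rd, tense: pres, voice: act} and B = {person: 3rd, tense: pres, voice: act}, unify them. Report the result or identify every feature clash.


Compare features:
person: A=3rd vs B=3rd -> unified: 3rd
tense: A=pres vs B=pres -> unified: pres
voice: A=act vs B=act -> unified: act
No clashes found.

Unified: {person: 3rd, tense: pres, voice: act}


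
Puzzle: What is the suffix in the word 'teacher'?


The word 'teacher' = 'teach' (root) + '-er' (suffix). The suffix is '-er'.

er


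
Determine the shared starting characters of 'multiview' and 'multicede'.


Compare from the start: 5 characters match: 'multi'. Mismatch at position 6: 'v' vs 'c'.

multi


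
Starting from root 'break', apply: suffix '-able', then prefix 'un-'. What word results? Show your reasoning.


Step 1: Add suffix '-able' to 'break' = 'breakable'
Step 2: Add prefix 'un-' to 'breakable' = 'unbreakable'

unbreakable


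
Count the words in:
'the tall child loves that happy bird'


Split into words: the | tall | child | loves | that | happy | bird = 7 words.

7


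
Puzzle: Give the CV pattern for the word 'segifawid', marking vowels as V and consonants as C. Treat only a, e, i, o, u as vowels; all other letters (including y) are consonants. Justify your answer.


Letter mapping: s = C, e = V, g = C, i = V, f = C, a = V, w = C, i = V, d = C.

CVCVCVCVC


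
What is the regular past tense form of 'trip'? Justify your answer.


Apply rule: Double final consonant and add -ed. 'trip' becomes 'tripped'.

tripped


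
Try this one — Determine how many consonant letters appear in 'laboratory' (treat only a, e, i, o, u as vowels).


Consonants in 'laboratory': l, b, r, t, r, y = 6 consonants.

6


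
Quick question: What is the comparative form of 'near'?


Apply comparative formation (add -er): 'near' -> 'nearer'.

nearer


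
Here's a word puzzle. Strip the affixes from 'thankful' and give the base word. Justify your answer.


Remove suffix '-ful' from 'thankful' to get root 'thank'.

thank


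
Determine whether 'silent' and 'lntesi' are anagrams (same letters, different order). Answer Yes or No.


Sorted letters of 'silent': 'eilnst'
Sorted letters of 'lntesi': 'eilnst'
They match.

Yes


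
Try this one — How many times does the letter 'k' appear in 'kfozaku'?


Letter 'k' in 'kfozaku': found at position(s) 1, 6 = 2 occurrence(s).

2


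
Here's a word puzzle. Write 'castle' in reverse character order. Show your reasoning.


Reverse 'castle' character by character: 'eltsac'.

eltsac


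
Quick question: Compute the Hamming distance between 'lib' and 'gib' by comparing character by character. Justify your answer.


Alignment:
Position 1: 'l' vs 'g' = DIFFER
Position 2: 'i' vs 'i' = match
Position 3: 'b' vs 'b' = match
Total differences: 1

1


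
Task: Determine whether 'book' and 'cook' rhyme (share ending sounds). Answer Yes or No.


Rime (stressed vowel + following sounds) of 'book': -ook = /ʊk/
Rime of 'cook': -ook = /ʊk/
/ʊk/ and /ʊk/ are the same ending sound, so the words rhyme.

Yes


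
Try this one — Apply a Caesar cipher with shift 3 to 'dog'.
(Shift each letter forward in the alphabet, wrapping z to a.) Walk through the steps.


Shift each letter by 3: d -> g, o -> r, g -> j. Result: 'grj'.

grj


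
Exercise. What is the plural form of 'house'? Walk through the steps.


Apply rule: Add -s. 'house' becomes 'houses'.

houses


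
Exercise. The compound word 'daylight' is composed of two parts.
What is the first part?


Split 'daylight' into 'day' + 'light'. The first part is 'day'.

day


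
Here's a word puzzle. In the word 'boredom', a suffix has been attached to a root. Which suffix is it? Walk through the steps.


The word 'boredom' = 'bore' (root) + '-dom' (suffix). The suffix is '-dom'.

dom


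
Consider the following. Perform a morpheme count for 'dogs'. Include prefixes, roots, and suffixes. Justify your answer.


Decomposition: dog (root) + -s (plural) = 2 morpheme(s)

2 morphemes


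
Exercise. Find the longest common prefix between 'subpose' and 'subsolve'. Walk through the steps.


Compare from the start: 3 characters match: 'sub'. Mismatch at position 4: 'p' vs 's'.

sub


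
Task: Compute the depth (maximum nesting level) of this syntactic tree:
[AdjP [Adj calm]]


Count bracket nesting levels:
'[' at pos 0: depth = 1
'[' at pos 6: depth = 2
Maximum depth reached: 2

2


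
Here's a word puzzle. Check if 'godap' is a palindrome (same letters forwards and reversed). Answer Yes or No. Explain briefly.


Forward: 'godap'
Reversed: 'padog'
They differ.

No


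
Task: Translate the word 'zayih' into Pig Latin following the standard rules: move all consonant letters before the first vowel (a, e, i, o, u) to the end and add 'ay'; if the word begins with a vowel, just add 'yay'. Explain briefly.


'zayih': move consonant cluster 'z' to end and add 'ay': 'ayihzay'.

ayihzay


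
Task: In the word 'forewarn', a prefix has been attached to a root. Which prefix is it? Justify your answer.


The word 'forewarn' = 'fore' (prefix) + 'warn' (root). The prefix is 'fore'.

fore


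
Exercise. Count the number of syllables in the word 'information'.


Break 'information' into syllables: in-for-ma-tion -> in | for | ma | tion = 4 syllables

4 syllables


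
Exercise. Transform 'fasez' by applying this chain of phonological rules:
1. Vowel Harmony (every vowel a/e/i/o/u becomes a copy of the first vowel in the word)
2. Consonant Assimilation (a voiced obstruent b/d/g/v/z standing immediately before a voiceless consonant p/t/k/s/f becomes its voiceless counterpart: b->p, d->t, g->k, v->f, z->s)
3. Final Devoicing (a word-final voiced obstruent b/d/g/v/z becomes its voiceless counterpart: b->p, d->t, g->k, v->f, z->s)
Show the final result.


Starting form: 'fasez'
Rule 1: Vowel Harmony: all vowels become 'a' (matching first vowel). 'fasez' -> 'fasaz'
Rule 2: Consonant Assimilation: no voiced obstruent (b/d/g/v/z) stands immediately before a voiceless consonant (p/t/k/s/f). No change.
Rule 3: Final Devoicing: word-final voiced obstruent 'z' becomes voiceless 's'. 'fasaz' -> 'fasas'
Final form: 'fasas'

fasas


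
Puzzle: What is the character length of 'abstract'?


Spell out 'abstract' and number each letter: a(1), b(2), s(3), t(4), r(5), a(6), c(7), t(8). Total: 8 letters.

8


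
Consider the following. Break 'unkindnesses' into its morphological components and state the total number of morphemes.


Step 1: Identify prefix: 'un' (meaning: not/reverse)
Step 2: Identify root: 'kind'
Step 3: Identify suffix(es): 'ness, es'
Decomposition: un- (prefix: not/reverse) + kind (root) + -ness (suffix: state of) + -es (plural)
Total morphemes: 4

4 morphemes (un- (prefix: not/reverse) + kind (root) + -ness (suffix: state of) + -es (plural))


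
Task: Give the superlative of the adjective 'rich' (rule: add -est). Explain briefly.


Apply superlative formation (add -est): 'rich' -> 'richest'.

richest


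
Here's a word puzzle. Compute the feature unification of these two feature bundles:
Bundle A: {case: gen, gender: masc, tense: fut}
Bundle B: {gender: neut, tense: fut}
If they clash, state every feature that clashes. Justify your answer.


Compare features:
case: A=gen vs B=_ -> unified: gen
gender: A=masc vs B=neut -> CLASH
tense: A=fut vs B=fut -> unified: fut
Clash detected on feature 'gender' (masc vs neut); unification fails.

CLASH on 'gender' (masc vs neut)


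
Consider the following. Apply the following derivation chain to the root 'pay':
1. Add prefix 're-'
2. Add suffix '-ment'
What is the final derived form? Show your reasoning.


Step 1: Add prefix 're-' to 'pay' = 'repay'
Step 2: Add suffix '-ment' to 'repay' = 'repayment'

repayment


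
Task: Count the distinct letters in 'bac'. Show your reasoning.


Unique letters in 'bac': {a, b, c} = 3 distinct letters.

3


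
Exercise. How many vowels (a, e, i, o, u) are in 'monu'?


Vowels in 'monu': o, u = 2 vowels.

2


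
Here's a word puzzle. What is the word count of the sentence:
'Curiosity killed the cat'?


Split into words: Curiosity | killed | the | cat = 4 words.

4


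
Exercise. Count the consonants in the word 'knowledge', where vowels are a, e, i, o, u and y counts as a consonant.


Consonants in 'knowledge': k, n, w, l, d, g = 6 consonants.

6


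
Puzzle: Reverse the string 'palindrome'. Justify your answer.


Reverse 'palindrome' character by character: 'emordnilap'.

emordnilap


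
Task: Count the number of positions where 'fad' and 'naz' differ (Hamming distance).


Alignment:
Position 1: 'f' vs 'n' = DIFFER
Position 2: 'a' vs 'a' = match
Position 3: 'd' vs 'z' = DIFFER
Total differences: 2

2


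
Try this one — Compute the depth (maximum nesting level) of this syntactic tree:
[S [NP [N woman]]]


Count bracket nesting levels:
'[' at pos 0: depth = 1
'[' at pos 3: depth = 2
'[' at pos 7: depth = 3
Maximum depth reached: 3

3


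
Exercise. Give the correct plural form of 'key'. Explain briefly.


Apply rule: Add -s. 'key' becomes 'keys'.

keys


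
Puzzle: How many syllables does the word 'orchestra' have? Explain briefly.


Break 'orchestra' into syllables: or-ches-tra -> or | ches | tra = 3 syllables

3 syllables


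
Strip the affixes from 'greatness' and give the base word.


Remove suffix '-ness' from 'greatness' to get root 'great'.

great


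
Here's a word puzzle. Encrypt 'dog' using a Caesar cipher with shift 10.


Shift each letter by 10: d -> n, o -> y, g -> q. Result: 'nyq'.

nyq


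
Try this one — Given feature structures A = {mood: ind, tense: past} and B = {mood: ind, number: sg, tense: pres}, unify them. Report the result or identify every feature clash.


Compare features:
mood: A=ind vs B=ind -> unified: ind
number: A=_ vs B=sg -> unified: sg
tense: A=past vs B=pres -> CLASH
Clash detected on feature 'tense' (past vs pres); unification fails.

CLASH on 'tense' (past vs pres)


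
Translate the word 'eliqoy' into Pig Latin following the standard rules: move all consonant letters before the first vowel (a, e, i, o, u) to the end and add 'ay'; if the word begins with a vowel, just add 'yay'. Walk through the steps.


'eliqoy' starts with a vowel, so add 'yay': 'eliqoyyay'.

eliqoyyay


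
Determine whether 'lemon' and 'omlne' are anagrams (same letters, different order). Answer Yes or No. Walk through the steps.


Sorted letters of 'lemon': 'elmno'
Sorted letters of 'omlne': 'elmno'
They match.

Yes


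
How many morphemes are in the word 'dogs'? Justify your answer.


Decomposition: dog (root) + -s (plural) = 2 morpheme(s)

2 morphemes


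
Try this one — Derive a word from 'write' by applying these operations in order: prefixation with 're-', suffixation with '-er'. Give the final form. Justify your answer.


Step 1: Add prefix 're-' to 'write' = 'rewrite'
Step 2: Add suffix '-er' to 'rewrite' = 'rewriter'

rewriter


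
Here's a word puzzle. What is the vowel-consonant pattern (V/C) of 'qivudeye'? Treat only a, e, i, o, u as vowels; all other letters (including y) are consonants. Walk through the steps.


Letter mapping: q = C, i = V, v = C, u = V, d = C, e = V, y = C, e = V.

CVCVCVCV


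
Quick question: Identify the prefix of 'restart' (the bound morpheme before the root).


The word 'restart' = 're' (prefix) + 'start' (root). The prefix is 're'.

re


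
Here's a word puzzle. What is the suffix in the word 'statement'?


The word 'statement' = 'state' (root) + '-ment' (suffix). The suffix is '-ment'.

ment


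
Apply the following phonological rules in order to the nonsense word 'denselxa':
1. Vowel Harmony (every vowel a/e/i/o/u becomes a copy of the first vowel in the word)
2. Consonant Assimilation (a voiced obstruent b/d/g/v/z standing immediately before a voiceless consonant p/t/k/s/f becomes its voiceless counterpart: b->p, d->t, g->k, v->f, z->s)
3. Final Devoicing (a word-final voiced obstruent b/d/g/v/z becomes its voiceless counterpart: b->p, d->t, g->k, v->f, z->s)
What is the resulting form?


Starting form: 'denselxa'
Rule 1: Vowel Harmony: all vowels become 'e' (matching first vowel). 'denselxa' -> 'denselxe'
Rule 2: Consonant Assimilation: no voiced obstruent (b/d/g/v/z) stands immediately before a voiceless consonant (p/t/k/s/f). No change.
Rule 3: Final Devoicing: the word ends in the vowel 'e', not a consonant. No change.
Final form: 'denselxe'

denselxe


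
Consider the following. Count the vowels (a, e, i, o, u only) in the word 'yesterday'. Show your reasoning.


Vowels in 'yesterday': e, e, a = 3 vowels.

3


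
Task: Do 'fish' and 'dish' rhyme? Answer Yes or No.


Rime (stressed vowel + following sounds) of 'fish': -ish = /ɪʃ/
Rime of 'dish': -ish = /ɪʃ/
/ɪʃ/ and /ɪʃ/ are the same ending sound, so the words rhyme.

Yes


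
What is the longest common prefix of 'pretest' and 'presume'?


Compare from the start: 3 characters match: 'pre'. Mismatch at position 4: 't' vs 's'.

pre


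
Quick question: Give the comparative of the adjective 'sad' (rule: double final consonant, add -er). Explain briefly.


Apply comparative formation (double final consonant, add -er): 'sad' -> 'sadder'.

sadder


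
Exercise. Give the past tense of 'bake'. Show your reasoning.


Apply rule: Add -d (word ends in -e). 'bake' becomes 'baked'.

baked


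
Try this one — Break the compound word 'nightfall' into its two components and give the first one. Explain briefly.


Split 'nightfall' into 'night' + 'fall'. The first part is 'night'.

night


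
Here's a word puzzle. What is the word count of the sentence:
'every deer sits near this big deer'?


Split into words: every | deer | sits | near | this | big | deer = 7 words.

7


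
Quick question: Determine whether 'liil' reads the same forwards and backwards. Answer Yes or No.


Forward: 'liil'
Reversed: 'liil'
They are identical.

Yes


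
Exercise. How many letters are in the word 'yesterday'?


Spell out 'yesterday' and number each letter: y(1), e(2), s(3), t(4), e(5), r(6), d(7), a(8), y(9). Total: 9 letters.

9


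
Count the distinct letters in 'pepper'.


Unique letters in 'pepper': {e, p, r} = 3 distinct letters.

3


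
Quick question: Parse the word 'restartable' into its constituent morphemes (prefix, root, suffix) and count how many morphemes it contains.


Step 1: Identify prefix: 're' (meaning: again)
Step 2: Identify root: 'start'
Step 3: Identify suffix(es): 'able'
Decomposition: re- (prefix: again) + start (root) + -able (suffix: capable of)
Total morphemes: 3

3 morphemes (re- (prefix: again) + start (root) + -able (suffix: capable of))


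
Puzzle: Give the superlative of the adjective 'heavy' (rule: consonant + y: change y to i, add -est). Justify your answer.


Apply superlative formation (consonant + y: change y to i, add -est): 'heavy' -> 'heaviest'.

heaviest


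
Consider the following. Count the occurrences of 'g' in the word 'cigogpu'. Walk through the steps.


Letter 'g' in 'cigogpu': found at position(s) 3, 5 = 2 occurrence(s).

2


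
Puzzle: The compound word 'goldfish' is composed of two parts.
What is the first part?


Split 'goldfish' into 'gold' + 'fish'. The first part is 'gold'.

gold


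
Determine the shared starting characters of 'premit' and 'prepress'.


Compare from the start: 3 characters match: 'pre'. Mismatch at position 4: 'm' vs 'p'.

pre


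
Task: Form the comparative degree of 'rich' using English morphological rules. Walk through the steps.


Apply comparative formation (add -er): 'rich' -> 'richer'.

richer


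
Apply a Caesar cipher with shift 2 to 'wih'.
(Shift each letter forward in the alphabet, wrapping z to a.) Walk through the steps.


Shift each letter by 2: w -> y, i -> k, h -> j. Result: 'ykj'.

ykj


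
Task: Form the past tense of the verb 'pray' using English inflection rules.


Apply rule: Add -ed. 'pray' becomes 'prayed'.

prayed


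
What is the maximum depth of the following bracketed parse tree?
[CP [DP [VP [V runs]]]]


Count bracket nesting levels:
'[' at pos 0: depth = 1
'[' at pos 4: depth = 2
'[' at pos 8: depth = 3
'[' at pos 12: depth = 4
Maximum depth reached: 4

4


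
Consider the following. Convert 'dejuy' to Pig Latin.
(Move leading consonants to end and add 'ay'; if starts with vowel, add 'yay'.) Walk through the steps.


'dejuy': move consonant cluster 'd' to end and add 'ay': 'ejuyday'.

ejuyday


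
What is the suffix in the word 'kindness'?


The word 'kindness' = 'kind' (root) + '-ness' (suffix). The suffix is '-ness'.

ness


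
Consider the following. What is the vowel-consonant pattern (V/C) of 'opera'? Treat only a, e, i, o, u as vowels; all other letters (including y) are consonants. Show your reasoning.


Letter mapping: o = V, p = C, e = V, r = C, a = V.

VCVCV


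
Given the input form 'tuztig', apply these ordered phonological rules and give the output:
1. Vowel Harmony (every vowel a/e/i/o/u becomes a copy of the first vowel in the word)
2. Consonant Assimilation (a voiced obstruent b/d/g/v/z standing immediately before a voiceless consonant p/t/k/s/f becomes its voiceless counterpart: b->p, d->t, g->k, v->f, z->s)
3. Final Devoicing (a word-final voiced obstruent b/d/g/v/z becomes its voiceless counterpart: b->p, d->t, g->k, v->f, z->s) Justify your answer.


Starting form: 'tuztig'
Rule 1: Vowel Harmony: all vowels become 'u' (matching first vowel). 'tuztig' -> 'tuztug'
Rule 2: Consonant Assimilation: voiced obstruent before voiceless consonant becomes voiceless ('zt' -> 'st'). 'tuztug' -> 'tustug'
Rule 3: Final Devoicing: word-final voiced obstruent 'g' becomes voiceless 'k'. 'tustug' -> 'tustuk'
Final form: 'tustuk'

tustuk


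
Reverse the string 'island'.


Reverse 'island' character by character: 'dnalsi'.

dnalsi


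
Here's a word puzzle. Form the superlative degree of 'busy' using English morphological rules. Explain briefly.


Apply superlative formation (consonant + y: change y to i, add -est): 'busy' -> 'busiest'.

busiest


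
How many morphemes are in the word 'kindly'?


Decomposition: kind (root) + -ly (suffix) = 2 morpheme(s)

2 morphemes


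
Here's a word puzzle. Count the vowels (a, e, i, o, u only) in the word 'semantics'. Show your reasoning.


Vowels in 'semantics': e, a, i = 3 vowels.

3


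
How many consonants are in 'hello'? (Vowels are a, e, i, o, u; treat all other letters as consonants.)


Consonants in 'hello': h, l, l = 3 consonants.

3


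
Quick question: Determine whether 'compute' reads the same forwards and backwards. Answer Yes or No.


Forward: 'compute'
Reversed: 'etupmoc'
They differ.

No


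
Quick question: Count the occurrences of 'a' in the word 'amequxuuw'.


Letter 'a' in 'amequxuuw': found at position(s) 1 = 1 occurrence(s).

1


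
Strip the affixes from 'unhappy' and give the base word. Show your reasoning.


Remove prefix 'un' from 'unhappy' to get root 'happy'.

happy


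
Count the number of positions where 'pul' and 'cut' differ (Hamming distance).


Alignment:
Position 1: 'p' vs 'c' = DIFFER
Position 2: 'u' vs 'u' = match
Position 3: 'l' vs 't' = DIFFER
Total differences: 2

2


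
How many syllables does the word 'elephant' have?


Break 'elephant' into syllables: el-e-phant -> el | e | phant = 3 syllables

3 syllables


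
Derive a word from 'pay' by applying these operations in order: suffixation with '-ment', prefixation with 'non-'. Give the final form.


Step 1: Add suffix '-ment' to 'pay' = 'payment'
Step 2: Add prefix 'non-' to 'payment' = 'nonpayment'

nonpayment


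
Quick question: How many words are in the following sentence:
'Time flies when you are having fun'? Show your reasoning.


Split into words: Time | flies | when | you | are | having | fun = 7 words.

7


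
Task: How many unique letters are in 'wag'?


Unique letters in 'wag': {a, g, w} = 3 distinct letters.

3


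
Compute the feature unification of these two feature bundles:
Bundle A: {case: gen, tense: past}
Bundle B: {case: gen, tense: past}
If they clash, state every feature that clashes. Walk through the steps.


Compare features:
case: A=gen vs B=gen -> unified: gen
tense: A=past vs B=past -> unified: past
No clashes found.

Unified: {case: gen, tense: past}


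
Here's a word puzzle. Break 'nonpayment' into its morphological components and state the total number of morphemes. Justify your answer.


Step 1: Identify prefix: 'non' (meaning: not)
Step 2: Identify root: 'pay'
Step 3: Identify suffix(es): 'ment'
Decomposition: non- (prefix: not) + pay (root) + -ment (suffix: action/result)
Total morphemes: 3

3 morphemes (non- (prefix: not) + pay (root) + -ment (suffix: action/result))


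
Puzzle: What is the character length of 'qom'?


Spell out 'qom' and number each letter: q(1), o(2), m(3). Total: 3 letters.

3


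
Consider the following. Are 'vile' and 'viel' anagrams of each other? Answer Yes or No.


Sorted letters of 'vile': 'eilv'
Sorted letters of 'viel': 'eilv'
They match.

Yes


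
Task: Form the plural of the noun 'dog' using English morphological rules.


Apply rule: Add -s. 'dog' becomes 'dogs'.

dogs


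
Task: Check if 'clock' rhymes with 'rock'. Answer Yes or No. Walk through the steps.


Rime (stressed vowel + following sounds) of 'clock': -ock = /ɒk/
Rime of 'rock': -ock = /ɒk/
/ɒk/ and /ɒk/ are the same ending sound, so the words rhyme.

Yes


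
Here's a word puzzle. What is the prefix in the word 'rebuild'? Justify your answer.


The word 'rebuild' = 're' (prefix) + 'build' (root). The prefix is 're'.

re


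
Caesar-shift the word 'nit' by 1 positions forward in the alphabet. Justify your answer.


Shift each letter by 1: n -> o, i -> j, t -> u. Result: 'oju'.

oju


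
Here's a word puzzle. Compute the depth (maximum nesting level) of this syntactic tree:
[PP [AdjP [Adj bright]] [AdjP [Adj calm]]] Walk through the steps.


Count bracket nesting levels:
'[' at pos 0: depth = 1
'[' at pos 4: depth = 2
'[' at pos 10: depth = 3
'[' at pos 24: depth = 2
'[' at pos 30: depth = 3
Maximum depth reached: 3

3


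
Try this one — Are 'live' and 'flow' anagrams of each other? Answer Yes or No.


Sorted letters of 'live': 'eilv'
Sorted letters of 'flow': 'flow'
They do not match.

No


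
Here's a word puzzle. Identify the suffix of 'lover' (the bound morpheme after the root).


The word 'lover' = 'love' (root) + '-er' (suffix). The suffix is '-er'.

er


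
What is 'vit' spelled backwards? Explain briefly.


Reverse 'vit' character by character: 'tiv'.

tiv


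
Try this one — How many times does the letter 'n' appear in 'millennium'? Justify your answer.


Letter 'n' in 'millennium': found at position(s) 6, 7 = 2 occurrence(s).

2


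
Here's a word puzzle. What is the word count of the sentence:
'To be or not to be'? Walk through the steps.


Split into words: To | be | or | not | to | be = 6 words.

6


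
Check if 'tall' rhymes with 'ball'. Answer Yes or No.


Rime (stressed vowel + following sounds) of 'tall': -all = /ɔːl/
Rime of 'ball': -all = /ɔːl/
/ɔːl/ and /ɔːl/ are the same ending sound, so the words rhyme.

Yes


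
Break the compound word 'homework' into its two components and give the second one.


Split 'homework' into 'home' + 'work'. The second part is 'work'.

work


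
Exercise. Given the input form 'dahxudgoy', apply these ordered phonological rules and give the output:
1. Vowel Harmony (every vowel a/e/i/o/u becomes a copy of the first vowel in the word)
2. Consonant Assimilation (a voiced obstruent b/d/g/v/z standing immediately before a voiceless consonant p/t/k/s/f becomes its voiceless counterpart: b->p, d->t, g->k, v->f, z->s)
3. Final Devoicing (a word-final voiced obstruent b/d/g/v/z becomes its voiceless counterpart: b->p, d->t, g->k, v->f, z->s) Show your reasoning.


Starting form: 'dahxudgoy'
Rule 1: Vowel Harmony: all vowels become 'a' (matching first vowel). 'dahxudgoy' -> 'dahxadgay'
Rule 2: Consonant Assimilation: no voiced obstruent (b/d/g/v/z) stands immediately before a voiceless consonant (p/t/k/s/f). No change.
Rule 3: Final Devoicing: final consonant 'y' is not one of the voiced obstruents b/d/g/v/z. No change.
Final form: 'dahxadgay'

dahxadgay


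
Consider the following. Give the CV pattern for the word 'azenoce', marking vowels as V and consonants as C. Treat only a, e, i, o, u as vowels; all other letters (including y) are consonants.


Letter mapping: a = V, z = C, e = V, n = C, o = V, c = C, e = V.

VCVCVCV


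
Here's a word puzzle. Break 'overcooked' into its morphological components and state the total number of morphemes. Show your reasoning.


Step 1: Identify prefix: 'over' (meaning: excessively)
Step 2: Identify root: 'cook'
Step 3: Identify suffix(es): 'ed'
Decomposition: over- (prefix: excessively) + cook (root) + -ed (suffix: past)
Total morphemes: 3

3 morphemes (over- (prefix: excessively) + cook (root) + -ed (suffix: past))


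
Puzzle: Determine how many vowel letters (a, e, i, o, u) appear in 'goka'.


Vowels in 'goka': o, a = 2 vowels.

2


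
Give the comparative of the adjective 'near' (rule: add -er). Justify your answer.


Apply comparative formation (add -er): 'near' -> 'nearer'.

nearer


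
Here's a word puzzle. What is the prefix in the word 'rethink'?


The word 'rethink' = 're' (prefix) + 'think' (root). The prefix is 're'.

re


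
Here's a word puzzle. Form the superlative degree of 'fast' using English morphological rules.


Apply superlative formation (add -est): 'fast' -> 'fastest'.

fastest


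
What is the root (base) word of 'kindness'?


Remove suffix '-ness' from 'kindness' to get root 'kind'.

kind


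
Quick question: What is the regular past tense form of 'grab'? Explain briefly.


Apply rule: Double final consonant and add -ed. 'grab' becomes 'grabbed'.

grabbed


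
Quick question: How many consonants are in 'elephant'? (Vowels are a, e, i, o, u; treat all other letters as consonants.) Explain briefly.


Consonants in 'elephant': l, p, h, n, t = 5 consonants.

5


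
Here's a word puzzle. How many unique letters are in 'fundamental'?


Unique letters in 'fundamental': {a, d, e, f, l, m, n, t, u} = 9 distinct letters.

9


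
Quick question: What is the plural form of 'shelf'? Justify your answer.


Apply rule: Change -f to -ves. 'shelf' becomes 'shelves'.

shelves


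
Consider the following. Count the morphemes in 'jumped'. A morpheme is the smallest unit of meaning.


Decomposition: jump (root) + -ed (suffix) = 2 morpheme(s)

2 morphemes
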